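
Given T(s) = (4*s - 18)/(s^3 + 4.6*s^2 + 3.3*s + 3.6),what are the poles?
Set denominator = 0: s^3 + 4.6*s^2 + 3.3*s + 3.6 = (s + 4)(s^2 + 0.6*s + 0.9) = 0 → Poles: -0.3 + 0.9j, -0.3 - 0.9j, -4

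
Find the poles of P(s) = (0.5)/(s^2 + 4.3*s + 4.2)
Set denominator = 0: s^2 + 4.3*s + 4.2 = (s + 1.5)(s + 2.8) = 0 → Poles: -1.5, -2.8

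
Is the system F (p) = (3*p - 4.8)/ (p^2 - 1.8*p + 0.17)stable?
Denominator: p^2 - 1.8*p + 0.17 = (p - 0.1)(p - 1.7). Poles: 0.1, 1.7. All Re(p)<0: No (unstable)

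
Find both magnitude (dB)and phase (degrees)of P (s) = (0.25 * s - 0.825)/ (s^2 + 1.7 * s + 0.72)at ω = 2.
Substitute s = j*2: P(j2) = 0.197416 + 0.0521991j.
|P| = 20*log₁₀(sqrt(Re²+Im²)) = -13.80 dB.
∠P = atan2(Im, Re) = 14.81°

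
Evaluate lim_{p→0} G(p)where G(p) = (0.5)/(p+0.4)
DC gain = G(0) = num(0)/den(0) = 0.5/0.4 = 1.25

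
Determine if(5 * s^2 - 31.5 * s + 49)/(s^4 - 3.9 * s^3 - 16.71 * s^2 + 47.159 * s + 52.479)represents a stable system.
Denominator: s^4 - 3.9*s^3 - 16.71*s^2 + 47.159*s + 52.479 = (s - 4.9)(s + 3.5)(s + 0.9)(s - 3.4). Poles: -0.9, -3.5, 3.4, 4.9. All Re(p)<0: No (unstable)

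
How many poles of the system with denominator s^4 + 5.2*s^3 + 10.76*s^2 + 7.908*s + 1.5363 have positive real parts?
s^4 + 5.2*s^3 + 10.76*s^2 + 7.908*s + 1.5363 = (s + 0.3)(s + 0.9)(s^2 + 4*s + 5.69). Poles: -0.3, -0.9, -2 + 1.3j, -2 - 1.3j. RHP poles (Re>0): 0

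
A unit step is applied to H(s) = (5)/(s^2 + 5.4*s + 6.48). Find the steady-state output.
FVT: lim_{t→∞} y(t) = lim_{s→0} s*Y(s) where Y(s) = H(s)/s.
= lim_{s→0} H(s) = H(0) = num(0)/den(0) = 5/6.48 = 0.7716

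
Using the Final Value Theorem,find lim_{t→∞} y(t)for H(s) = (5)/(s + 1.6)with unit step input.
FVT: lim_{t→∞} y(t) = lim_{s→0} s*Y(s) where Y(s) = H(s)/s.
= lim_{s→0} H(s) = H(0) = num(0)/den(0) = 5/1.6 = 3.125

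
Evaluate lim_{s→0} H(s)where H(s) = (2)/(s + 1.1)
DC gain = H(0) = num(0)/den(0) = 2/1.1 = 1.818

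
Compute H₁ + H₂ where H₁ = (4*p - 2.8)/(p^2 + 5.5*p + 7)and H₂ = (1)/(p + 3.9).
Parallel: H = H₁ + H₂ = (n₁·d₂ + n₂·d₁)/(d₁·d₂).
n₁·d₂ = 4*p^2 + 12.8*p - 10.92. n₂·d₁ = p^2 + 5.5*p + 7. Sum = 5*p^2 + 18.3*p - 3.92. d₁·d₂ = p^3 + 9.4*p^2 + 28.45*p + 27.3.
H(p) = (5*p^2 + 18.3*p - 3.92)/(p^3 + 9.4*p^2 + 28.45*p + 27.3)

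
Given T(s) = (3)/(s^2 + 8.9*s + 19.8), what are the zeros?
Numerator is a nonzero constant (3) → Zeros: none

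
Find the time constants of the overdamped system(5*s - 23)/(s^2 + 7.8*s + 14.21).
Overdamped: real poles at -4.9, -2.9. τ = -1/pole → τ₁ = 0.2041, τ₂ = 0.3448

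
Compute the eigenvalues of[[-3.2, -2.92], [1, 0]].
Eigenvalues solve det(λI - A) = 0.
Characteristic polynomial: λ^2 + 3.2*λ + 2.92 = 0.
Roots: -1.6 + 0.6j, -1.6 - 0.6j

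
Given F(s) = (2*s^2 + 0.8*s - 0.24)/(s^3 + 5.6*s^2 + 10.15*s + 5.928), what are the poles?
Set denominator = 0: s^3 + 5.6*s^2 + 10.15*s + 5.928 = (s + 1.3)(s + 1.9)(s + 2.4) = 0 → Poles: -1.3, -1.9, -2.4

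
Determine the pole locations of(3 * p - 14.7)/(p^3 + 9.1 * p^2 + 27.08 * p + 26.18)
Set denominator = 0: p^3 + 9.1*p^2 + 27.08*p + 26.18 = (p + 3.4)(p + 2.2)(p + 3.5) = 0 → Poles: -2.2, -3.4, -3.5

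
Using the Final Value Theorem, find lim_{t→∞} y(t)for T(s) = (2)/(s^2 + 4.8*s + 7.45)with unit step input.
FVT: lim_{t→∞} y(t) = lim_{s→0} s*Y(s) where Y(s) = T(s)/s.
= lim_{s→0} T(s) = T(0) = num(0)/den(0) = 2/7.45 = 0.2685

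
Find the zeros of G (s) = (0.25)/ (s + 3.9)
Numerator is a nonzero constant (0.25) → Zeros: none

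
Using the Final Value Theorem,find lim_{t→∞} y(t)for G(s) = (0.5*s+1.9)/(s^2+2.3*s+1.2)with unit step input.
FVT: lim_{t→∞} y(t) = lim_{s→0} s*Y(s) where Y(s) = G(s)/s.
= lim_{s→0} G(s) = G(0) = num(0)/den(0) = 1.9/1.2 = 1.583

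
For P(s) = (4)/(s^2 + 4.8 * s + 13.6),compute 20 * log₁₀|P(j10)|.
Substitute s = j*10: P(j10) = -0.0353774 - 0.0196541j.
|P(j10)| = sqrt(Re² + Im²) = 0.04047.
20*log₁₀(0.04047) = -27.86 dB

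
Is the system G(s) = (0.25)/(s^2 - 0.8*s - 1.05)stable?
Denominator: s^2 - 0.8*s - 1.05 = (s - 1.5)(s + 0.7). Poles: -0.7, 1.5. All Re(p)<0: No (unstable)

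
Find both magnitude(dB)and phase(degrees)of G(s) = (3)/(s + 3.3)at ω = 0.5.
Substitute s = j*0.5: G(j0.5) = 0.888689 - 0.13465j.
|G| = 20*log₁₀(sqrt(Re²+Im²)) = -0.93 dB.
∠G = atan2(Im, Re) = -8.62°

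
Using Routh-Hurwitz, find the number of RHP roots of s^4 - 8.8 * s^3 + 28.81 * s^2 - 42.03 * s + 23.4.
Routh array:
s^4: [1, 28.81, 23.4]; s^3: [-8.8, -42.03]; s^2: [24.0339, 23.4]; s^1: [-33.4621]; s^0: [23.4]
First column: [1, -8.8, 24.0339, -33.4621, 23.4]. Sign changes = RHP roots = 4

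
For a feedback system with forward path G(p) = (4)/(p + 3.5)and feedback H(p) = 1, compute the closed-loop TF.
Closed-loop T = G/(1+GH).
Numerator: G_num * H_den = 4.
Denominator: G_den * H_den + G_num * H_num = (p + 3.5) + (4) = p + 7.5.
T(p) = (4)/(p + 7.5)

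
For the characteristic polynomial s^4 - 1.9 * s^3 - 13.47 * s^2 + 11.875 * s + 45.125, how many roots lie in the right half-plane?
Factor: s^4 - 1.9*s^3 - 13.47*s^2 + 11.875*s + 45.125 = (s - 2.5)(s - 3.8)(s + 1.9)(s + 2.5).
Roots: -1.9, -2.5, 2.5, 3.8.
RHP roots (Re>0): 2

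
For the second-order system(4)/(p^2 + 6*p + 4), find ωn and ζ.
Standard form: ωn²/(p²+2ζωn·p+ωn²).
const=4=ωn² → ωn=2, p coeff=6=2ζωn → ζ=1.5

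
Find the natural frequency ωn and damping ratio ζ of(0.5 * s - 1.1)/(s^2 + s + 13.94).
Underdamped: complex pole -0.5 + 3.7j. ωn = |pole| = 3.734, ζ = -Re(pole)/ωn = 0.1339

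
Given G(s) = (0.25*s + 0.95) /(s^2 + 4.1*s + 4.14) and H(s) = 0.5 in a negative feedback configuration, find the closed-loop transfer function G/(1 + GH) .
Closed-loop T = G/(1+GH).
Numerator: G_num * H_den = 0.25*s + 0.95.
Denominator: G_den * H_den + G_num * H_num = (s^2 + 4.1*s + 4.14) + (0.125*s + 0.475) = s^2 + 4.225*s + 4.615.
T(s) = (0.25*s + 0.95)/(s^2 + 4.225*s + 4.615)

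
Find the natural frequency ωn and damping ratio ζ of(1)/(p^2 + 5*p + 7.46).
Underdamped: complex pole -2.5 + 1.1j. ωn = |pole| = 2.731, ζ = -Re(pole)/ωn = 0.9153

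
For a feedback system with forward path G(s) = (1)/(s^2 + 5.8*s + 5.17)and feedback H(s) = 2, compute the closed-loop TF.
Closed-loop T = G/(1+GH).
Numerator: G_num * H_den = 1.
Denominator: G_den * H_den + G_num * H_num = (s^2 + 5.8*s + 5.17) + (2) = s^2 + 5.8*s + 7.17.
T(s) = (1)/(s^2 + 5.8*s + 7.17)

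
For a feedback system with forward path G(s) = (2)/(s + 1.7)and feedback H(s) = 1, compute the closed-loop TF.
Closed-loop T = G/(1+GH).
Numerator: G_num * H_den = 2.
Denominator: G_den * H_den + G_num * H_num = (s + 1.7) + (2) = s + 3.7.
T(s) = (2)/(s + 3.7)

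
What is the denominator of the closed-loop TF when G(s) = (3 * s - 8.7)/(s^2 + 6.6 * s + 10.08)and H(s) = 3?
Characteristic poly = G_den * H_den + G_num * H_num = (s^2 + 6.6*s + 10.08) + (9*s - 26.1) = s^2 + 15.6*s - 16.02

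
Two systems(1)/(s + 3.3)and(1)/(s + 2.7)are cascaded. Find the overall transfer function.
Series: H = H₁ · H₂ = (n₁·n₂)/(d₁·d₂).
Num: n₁·n₂ = 1. Den: d₁·d₂ = s^2 + 6*s + 8.91.
H(s) = (1)/(s^2 + 6*s + 8.91)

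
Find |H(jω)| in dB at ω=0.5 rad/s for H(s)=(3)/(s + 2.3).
Substitute s = j*0.5: H(j0.5) = 1.24549 - 0.270758j.
|H(j0.5)| = sqrt(Re² + Im²) = 1.275.
20*log₁₀(1.275) = 2.11 dB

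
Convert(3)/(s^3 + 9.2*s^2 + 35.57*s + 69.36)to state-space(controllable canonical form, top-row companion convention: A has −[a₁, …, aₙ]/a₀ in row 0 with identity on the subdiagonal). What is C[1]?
Reachable canonical form: C = numerator coefficients (right-aligned, zero-padded to length n).
num = 3, C = [[0, 0, 3]].
C[1] = 0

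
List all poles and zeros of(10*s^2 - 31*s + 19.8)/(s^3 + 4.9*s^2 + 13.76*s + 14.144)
Set denominator = 0: s^3 + 4.9*s^2 + 13.76*s + 14.144 = (s + 1.7)(s^2 + 3.2*s + 8.32) = 0 → Poles: -1.6 + 2.4j, -1.6 - 2.4j, -1.7
Set numerator = 0: 10*s^2 - 31*s + 19.8 = 10*(s - 2.2)(s - 0.9) = 0 → Zeros: 0.9, 2.2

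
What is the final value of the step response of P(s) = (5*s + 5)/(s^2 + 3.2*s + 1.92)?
FVT: lim_{t→∞} y(t) = lim_{s→0} s*Y(s) where Y(s) = P(s)/s.
= lim_{s→0} P(s) = P(0) = num(0)/den(0) = 5/1.92 = 2.604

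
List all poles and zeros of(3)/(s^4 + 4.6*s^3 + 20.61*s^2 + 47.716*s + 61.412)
Set denominator = 0: s^4 + 4.6*s^3 + 20.61*s^2 + 47.716*s + 61.412 = (s^2 + s + 11.81)(s^2 + 3.6*s + 5.2) = 0 → Poles: -0.5 + 3.4j, -0.5 - 3.4j, -1.8 + 1.4j, -1.8 - 1.4j
Numerator is a nonzero constant (3) → Zeros: none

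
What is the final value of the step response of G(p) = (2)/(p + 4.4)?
FVT: lim_{t→∞} y(t) = lim_{p→0} p*Y(p) where Y(p) = G(p)/p.
= lim_{p→0} G(p) = G(0) = num(0)/den(0) = 2/4.4 = 0.4545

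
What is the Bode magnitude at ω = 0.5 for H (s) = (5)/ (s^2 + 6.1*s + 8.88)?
Substitute s = j*0.5: H(j0.5) = 0.515043 - 0.182026j.
|H(j0.5)| = sqrt(Re² + Im²) = 0.5463.
20*log₁₀(0.5463) = -5.25 dB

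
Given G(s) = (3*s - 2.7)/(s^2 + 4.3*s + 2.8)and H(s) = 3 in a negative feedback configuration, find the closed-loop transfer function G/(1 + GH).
Closed-loop T = G/(1+GH).
Numerator: G_num * H_den = 3*s - 2.7.
Denominator: G_den * H_den + G_num * H_num = (s^2 + 4.3*s + 2.8) + (9*s - 8.1) = s^2 + 13.3*s - 5.3.
T(s) = (3*s - 2.7)/(s^2 + 13.3*s - 5.3)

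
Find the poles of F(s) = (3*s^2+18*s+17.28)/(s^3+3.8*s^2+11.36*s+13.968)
Set denominator = 0: s^3 + 3.8*s^2 + 11.36*s + 13.968 = (s + 1.8)(s^2 + 2*s + 7.76) = 0 → Poles: -1 + 2.6j, -1 - 2.6j, -1.8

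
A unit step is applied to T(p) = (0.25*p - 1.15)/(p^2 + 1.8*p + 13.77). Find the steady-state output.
FVT: lim_{t→∞} y(t) = lim_{p→0} p*Y(p) where Y(p) = T(p)/p.
= lim_{p→0} T(p) = T(0) = num(0)/den(0) = -1.15/13.77 = -0.08351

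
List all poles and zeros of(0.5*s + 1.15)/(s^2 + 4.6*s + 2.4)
Set denominator = 0: s^2 + 4.6*s + 2.4 = (s + 0.6)(s + 4) = 0 → Poles: -0.6, -4
Set numerator = 0: 0.5*s + 1.15 = 0 → Zeros: -2.3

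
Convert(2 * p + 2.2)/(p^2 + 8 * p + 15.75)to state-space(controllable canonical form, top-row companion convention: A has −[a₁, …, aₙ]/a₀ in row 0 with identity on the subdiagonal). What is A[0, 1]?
Reachable canonical form for den = p^2 + 8*p + 15.75: top row of A = -[a₁,a₂,...,aₙ]/a₀, ones on the subdiagonal, zeros elsewhere.
A = [[-8, -15.75], [1, 0]].
A[0,1] = -15.75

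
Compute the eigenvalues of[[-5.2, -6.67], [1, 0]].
Eigenvalues solve det(λI - A) = 0.
Characteristic polynomial: λ^2 + 5.2*λ + 6.67 = 0.
Factor: (λ + 2.3)(λ + 2.9) = 0.
Roots: -2.3, -2.9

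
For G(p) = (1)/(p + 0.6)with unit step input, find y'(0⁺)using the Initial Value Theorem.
IVT: y'(0⁺) = lim_{p→∞} p²·Y(p) = lim_{p→∞} p·G(p).
deg(num) = 0, deg(den) = 1, relative degree = 1, so p·G(p) → (leading num)/(leading den) = 1/1 = 1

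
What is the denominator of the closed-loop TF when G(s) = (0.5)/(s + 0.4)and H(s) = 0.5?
Characteristic poly = G_den * H_den + G_num * H_num = (s + 0.4) + (0.25) = s + 0.65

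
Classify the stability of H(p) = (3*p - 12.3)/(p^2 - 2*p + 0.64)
Denominator: p^2 - 2*p + 0.64 = (p - 1.6)(p - 0.4). Poles: 0.4, 1.6. Unstable (2 pole(s) in RHP)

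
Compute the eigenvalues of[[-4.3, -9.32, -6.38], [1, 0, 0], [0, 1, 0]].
Eigenvalues solve det(λI - A) = 0.
Characteristic polynomial: λ^3 + 4.3*λ^2 + 9.32*λ + 6.38 = 0.
Factor: (λ + 1.1)(λ^2 + 3.2*λ + 5.8) = 0.
Roots: -1.1, -1.6 + 1.8j, -1.6 - 1.8j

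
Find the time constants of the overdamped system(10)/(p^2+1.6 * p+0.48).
Overdamped: real poles at -0.4, -1.2. τ = -1/pole → τ₁ = 2.5, τ₂ = 0.8333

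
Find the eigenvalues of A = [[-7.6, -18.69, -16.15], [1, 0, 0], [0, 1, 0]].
Eigenvalues solve det(λI - A) = 0.
Characteristic polynomial: λ^3 + 7.6*λ^2 + 18.69*λ + 16.15 = 0.
Factor: (λ + 3.8)(λ^2 + 3.8*λ + 4.25) = 0.
Roots: -1.9 + 0.8j, -1.9 - 0.8j, -3.8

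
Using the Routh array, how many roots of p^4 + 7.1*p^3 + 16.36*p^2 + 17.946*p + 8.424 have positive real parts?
Routh array:
p^4: [1, 16.36, 8.424]; p^3: [7.1, 17.946]; p^2: [13.8324, 8.424]; p^1: [13.6221]; p^0: [8.424]
First column: [1, 7.1, 13.8324, 13.6221, 8.424]. Sign changes = RHP roots = 0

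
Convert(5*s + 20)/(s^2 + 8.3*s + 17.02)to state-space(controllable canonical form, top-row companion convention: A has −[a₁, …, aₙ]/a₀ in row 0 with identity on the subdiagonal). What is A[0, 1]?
Reachable canonical form for den = s^2 + 8.3*s + 17.02: top row of A = -[a₁,a₂,...,aₙ]/a₀, ones on the subdiagonal, zeros elsewhere.
A = [[-8.3, -17.02], [1, 0]].
A[0,1] = -17.02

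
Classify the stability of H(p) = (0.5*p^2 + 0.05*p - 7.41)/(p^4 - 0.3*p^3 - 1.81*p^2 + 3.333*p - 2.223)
Denominator: p^4 - 0.3*p^3 - 1.81*p^2 + 3.333*p - 2.223 = (p - 1)(p + 1.9)(p^2 - 1.2*p + 1.17). Poles: -1.9, 0.6 + 0.9j, 0.6 - 0.9j, 1. Unstable (3 pole(s) in RHP)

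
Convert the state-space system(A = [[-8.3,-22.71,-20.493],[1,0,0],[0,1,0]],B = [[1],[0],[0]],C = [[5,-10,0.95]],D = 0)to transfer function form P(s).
P(s) = C(sI - A)⁻¹B + D.
Characteristic polynomial det(sI - A) = s^3 + 8.3*s^2 + 22.71*s + 20.493.
Numerator from C·adj(sI-A)·B + D·det(sI-A) = 5*s^2 - 10*s + 0.95.
P(s) = (5*s^2 - 10*s + 0.95)/(s^3 + 8.3*s^2 + 22.71*s + 20.493)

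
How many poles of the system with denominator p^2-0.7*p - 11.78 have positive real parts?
p^2 - 0.7*p - 11.78 = (p - 3.8)(p + 3.1). Poles: -3.1, 3.8. RHP poles (Re>0): 1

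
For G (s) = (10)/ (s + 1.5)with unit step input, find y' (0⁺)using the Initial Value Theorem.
IVT: y'(0⁺) = lim_{s→∞} s²·Y(s) = lim_{s→∞} s·G(s).
deg(num) = 0, deg(den) = 1, relative degree = 1, so s·G(s) → (leading num)/(leading den) = 10/1 = 10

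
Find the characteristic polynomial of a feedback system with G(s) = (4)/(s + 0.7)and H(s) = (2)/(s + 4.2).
Characteristic poly = G_den * H_den + G_num * H_num = (s^2 + 4.9*s + 2.94) + (8) = s^2 + 4.9*s + 10.94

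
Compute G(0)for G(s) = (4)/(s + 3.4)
DC gain = G(0) = num(0)/den(0) = 4/3.4 = 1.176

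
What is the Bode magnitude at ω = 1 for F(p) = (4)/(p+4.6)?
Substitute p = j*1: F(j1) = 0.830325 - 0.180505j.
|F(j1)| = sqrt(Re² + Im²) = 0.8497.
20*log₁₀(0.8497) = -1.41 dB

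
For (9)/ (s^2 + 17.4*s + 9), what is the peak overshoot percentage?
Standard form: ωn²/(s²+2ζωn·s+ωn²) → ωn = 3, ζ = 2.9.
ζ ≥ 1, so the response is non-oscillatory: peak overshoot = 0%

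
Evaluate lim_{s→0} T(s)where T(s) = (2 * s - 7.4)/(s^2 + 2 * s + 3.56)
DC gain = T(0) = num(0)/den(0) = -7.4/3.56 = -2.079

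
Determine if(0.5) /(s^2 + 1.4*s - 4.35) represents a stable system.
Denominator: s^2 + 1.4*s - 4.35 = (s - 1.5)(s + 2.9). Poles: -2.9, 1.5. All Re(p)<0: No (unstable)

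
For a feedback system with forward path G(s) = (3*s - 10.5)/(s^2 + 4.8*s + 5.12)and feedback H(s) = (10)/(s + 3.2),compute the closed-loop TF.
Closed-loop T = G/(1+GH).
Numerator: G_num * H_den = 3*s^2 - 0.9*s - 33.6.
Denominator: G_den * H_den + G_num * H_num = (s^3 + 8*s^2 + 20.48*s + 16.384) + (30*s - 105) = s^3 + 8*s^2 + 50.48*s - 88.616.
T(s) = (3*s^2 - 0.9*s - 33.6)/(s^3 + 8*s^2 + 50.48*s - 88.616)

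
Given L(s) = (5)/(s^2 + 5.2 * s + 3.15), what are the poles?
Set denominator = 0: s^2 + 5.2*s + 3.15 = (s + 4.5)(s + 0.7) = 0 → Poles: -0.7, -4.5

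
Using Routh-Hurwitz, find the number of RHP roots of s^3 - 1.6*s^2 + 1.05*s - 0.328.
Routh array:
s^3: [1, 1.05]; s^2: [-1.6, -0.328]; s^1: [0.845]; s^0: [-0.328]
First column: [1, -1.6, 0.845, -0.328]. Sign changes = RHP roots = 3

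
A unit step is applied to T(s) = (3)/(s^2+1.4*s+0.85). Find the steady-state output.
FVT: lim_{t→∞} y(t) = lim_{s→0} s*Y(s) where Y(s) = T(s)/s.
= lim_{s→0} T(s) = T(0) = num(0)/den(0) = 3/0.85 = 3.529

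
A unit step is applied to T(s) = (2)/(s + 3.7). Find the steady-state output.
FVT: lim_{t→∞} y(t) = lim_{s→0} s*Y(s) where Y(s) = T(s)/s.
= lim_{s→0} T(s) = T(0) = num(0)/den(0) = 2/3.7 = 0.5405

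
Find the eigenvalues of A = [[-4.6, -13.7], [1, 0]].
Eigenvalues solve det(λI - A) = 0.
Characteristic polynomial: λ^2 + 4.6*λ + 13.7 = 0.
Roots: -2.3 + 2.9j, -2.3 - 2.9j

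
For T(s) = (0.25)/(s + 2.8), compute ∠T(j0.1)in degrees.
Substitute s = j*0.1: T(j0.1) = 0.089172 - 0.00318471j.
∠T(j0.1) = atan2(Im, Re) = atan2(-0.00318471, 0.089172) = -2.05°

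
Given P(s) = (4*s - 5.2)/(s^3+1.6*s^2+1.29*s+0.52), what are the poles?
Set denominator = 0: s^3 + 1.6*s^2 + 1.29*s + 0.52 = (s + 0.8)(s^2 + 0.8*s + 0.65) = 0 → Poles: -0.4 + 0.7j, -0.4 - 0.7j, -0.8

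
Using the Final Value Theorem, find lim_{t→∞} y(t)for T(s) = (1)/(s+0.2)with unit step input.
FVT: lim_{t→∞} y(t) = lim_{s→0} s*Y(s) where Y(s) = T(s)/s.
= lim_{s→0} T(s) = T(0) = num(0)/den(0) = 1/0.2 = 5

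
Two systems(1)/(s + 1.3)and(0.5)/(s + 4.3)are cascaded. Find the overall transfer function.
Series: H = H₁ · H₂ = (n₁·n₂)/(d₁·d₂).
Num: n₁·n₂ = 0.5. Den: d₁·d₂ = s^2 + 5.6*s + 5.59.
H(s) = (0.5)/(s^2 + 5.6*s + 5.59)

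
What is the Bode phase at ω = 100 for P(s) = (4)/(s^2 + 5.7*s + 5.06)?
Substitute s = j*100: P(j100) = -0.000398905 - 2.27491e-05j.
∠P(j100) = atan2(Im, Re) = atan2(-2.27491e-05, -0.000398905) = -176.74°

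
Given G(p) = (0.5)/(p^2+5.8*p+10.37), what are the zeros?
Numerator is a nonzero constant (0.5) → Zeros: none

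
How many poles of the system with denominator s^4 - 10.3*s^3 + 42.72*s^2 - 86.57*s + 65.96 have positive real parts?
s^4 - 10.3*s^3 + 42.72*s^2 - 86.57*s + 65.96 = (s - 4)(s - 1.7)(s^2 - 4.6*s + 9.7). Poles: 1.7, 2.3 + 2.1j, 2.3 - 2.1j, 4. RHP poles (Re>0): 4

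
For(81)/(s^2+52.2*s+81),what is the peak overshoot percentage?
Standard form: ωn²/(s²+2ζωn·s+ωn²) → ωn = 9, ζ = 2.9.
ζ ≥ 1, so the response is non-oscillatory: peak overshoot = 0%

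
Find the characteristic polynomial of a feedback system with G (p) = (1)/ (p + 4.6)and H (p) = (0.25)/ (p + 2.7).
Characteristic poly = G_den * H_den + G_num * H_num = (p^2 + 7.3*p + 12.42) + (0.25) = p^2 + 7.3*p + 12.67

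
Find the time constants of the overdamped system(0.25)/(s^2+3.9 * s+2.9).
Overdamped: real poles at -1, -2.9. τ = -1/pole → τ₁ = 1, τ₂ = 0.3448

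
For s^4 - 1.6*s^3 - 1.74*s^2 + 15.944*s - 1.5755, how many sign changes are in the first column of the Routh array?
Routh array:
s^4: [1, -1.74, -1.5755]; s^3: [-1.6, 15.944]; s^2: [8.225, -1.5755]; s^1: [15.6375]; s^0: [-1.5755]
First column: [1, -1.6, 8.225, 15.6375, -1.5755]. Sign changes = 3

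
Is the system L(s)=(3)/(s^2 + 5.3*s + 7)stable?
Denominator: s^2 + 5.3*s + 7 = (s + 2.8)(s + 2.5). Poles: -2.5, -2.8. All Re(p)<0: Yes (stable)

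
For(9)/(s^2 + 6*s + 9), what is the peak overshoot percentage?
Standard form: ωn²/(s²+2ζωn·s+ωn²) → ωn = 3, ζ = 1.
ζ ≥ 1, so the response is non-oscillatory: peak overshoot = 0%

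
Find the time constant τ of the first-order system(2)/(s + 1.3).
First-order system: τ = -1/pole. Pole = -1.3. τ = -1/(-1.3) = 0.7692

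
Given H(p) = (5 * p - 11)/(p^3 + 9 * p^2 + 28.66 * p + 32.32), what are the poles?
Set denominator = 0: p^3 + 9*p^2 + 28.66*p + 32.32 = (p + 3.2)(p^2 + 5.8*p + 10.1) = 0 → Poles: -2.9 + 1.3j, -2.9 - 1.3j, -3.2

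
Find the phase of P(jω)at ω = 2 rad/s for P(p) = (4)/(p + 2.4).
Substitute p = j*2: P(j2) = 0.983607 - 0.819672j.
∠P(j2) = atan2(Im, Re) = atan2(-0.819672, 0.983607) = -39.81°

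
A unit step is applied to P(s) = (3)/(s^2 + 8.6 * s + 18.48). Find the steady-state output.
FVT: lim_{t→∞} y(t) = lim_{s→0} s*Y(s) where Y(s) = P(s)/s.
= lim_{s→0} P(s) = P(0) = num(0)/den(0) = 3/18.48 = 0.1623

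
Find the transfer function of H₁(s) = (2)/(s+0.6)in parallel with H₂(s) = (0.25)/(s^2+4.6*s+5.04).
Parallel: H = H₁ + H₂ = (n₁·d₂ + n₂·d₁)/(d₁·d₂).
n₁·d₂ = 2*s^2 + 9.2*s + 10.08. n₂·d₁ = 0.25*s + 0.15. Sum = 2*s^2 + 9.45*s + 10.23. d₁·d₂ = s^3 + 5.2*s^2 + 7.8*s + 3.024.
H(s) = (2*s^2 + 9.45*s + 10.23)/(s^3 + 5.2*s^2 + 7.8*s + 3.024)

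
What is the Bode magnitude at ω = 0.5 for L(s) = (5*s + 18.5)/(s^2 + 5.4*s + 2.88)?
Substitute s = j*0.5: L(j0.5) = 3.89987 - 3.05309j.
|L(j0.5)| = sqrt(Re² + Im²) = 4.953.
20*log₁₀(4.953) = 13.90 dB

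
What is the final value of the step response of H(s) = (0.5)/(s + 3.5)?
FVT: lim_{t→∞} y(t) = lim_{s→0} s*Y(s) where Y(s) = H(s)/s.
= lim_{s→0} H(s) = H(0) = num(0)/den(0) = 0.5/3.5 = 0.1429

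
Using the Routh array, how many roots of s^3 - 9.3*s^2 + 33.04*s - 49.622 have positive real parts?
Routh array:
s^3: [1, 33.04]; s^2: [-9.3, -49.622]; s^1: [27.7043]; s^0: [-49.622]
First column: [1, -9.3, 27.7043, -49.622]. Sign changes = RHP roots = 3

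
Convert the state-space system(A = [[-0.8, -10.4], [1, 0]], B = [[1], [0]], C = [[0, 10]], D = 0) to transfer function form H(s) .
H(s) = C(sI - A)⁻¹B + D.
Characteristic polynomial det(sI - A) = s^2 + 0.8*s + 10.4.
Numerator from C·adj(sI-A)·B + D·det(sI-A) = 10.
H(s) = (10)/(s^2 + 0.8*s + 10.4)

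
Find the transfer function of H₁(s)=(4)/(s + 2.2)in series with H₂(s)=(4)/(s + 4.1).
Series: H = H₁ · H₂ = (n₁·n₂)/(d₁·d₂).
Num: n₁·n₂ = 16. Den: d₁·d₂ = s^2 + 6.3*s + 9.02.
H(s) = (16)/(s^2 + 6.3*s + 9.02)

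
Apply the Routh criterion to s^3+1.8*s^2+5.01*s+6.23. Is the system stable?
Routh array:
s^3: [1, 5.01]; s^2: [1.8, 6.23]; s^1: [1.54889]; s^0: [6.23]
First column: [1, 1.8, 1.54889, 6.23]. Sign changes = 0.
Yes, stable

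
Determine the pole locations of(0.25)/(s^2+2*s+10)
Set denominator = 0: s^2 + 2*s + 10 = 0 → Poles: -1 + 3j, -1 - 3j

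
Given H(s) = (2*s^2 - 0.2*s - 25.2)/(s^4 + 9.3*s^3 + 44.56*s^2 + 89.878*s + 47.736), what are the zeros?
Set numerator = 0: 2*s^2 - 0.2*s - 25.2 = 2*(s - 3.6)(s + 3.5) = 0 → Zeros: -3.5, 3.6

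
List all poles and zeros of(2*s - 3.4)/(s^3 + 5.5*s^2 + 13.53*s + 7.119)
Set denominator = 0: s^3 + 5.5*s^2 + 13.53*s + 7.119 = (s + 0.7)(s^2 + 4.8*s + 10.17) = 0 → Poles: -0.7, -2.4 + 2.1j, -2.4 - 2.1j
Set numerator = 0: 2*s - 3.4 = 0 → Zeros: 1.7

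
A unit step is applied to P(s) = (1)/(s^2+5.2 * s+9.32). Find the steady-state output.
FVT: lim_{t→∞} y(t) = lim_{s→0} s*Y(s) where Y(s) = P(s)/s.
= lim_{s→0} P(s) = P(0) = num(0)/den(0) = 1/9.32 = 0.1073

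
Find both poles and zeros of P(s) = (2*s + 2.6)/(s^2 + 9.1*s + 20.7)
Set denominator = 0: s^2 + 9.1*s + 20.7 = (s + 4.6)(s + 4.5) = 0 → Poles: -4.5, -4.6
Set numerator = 0: 2*s + 2.6 = 0 → Zeros: -1.3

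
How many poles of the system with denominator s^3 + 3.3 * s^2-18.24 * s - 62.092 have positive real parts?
s^3 + 3.3*s^2 - 18.24*s - 62.092 = (s - 4.3)(s + 3.8)(s + 3.8). Poles: -3.8, -3.8, 4.3. RHP poles (Re>0): 1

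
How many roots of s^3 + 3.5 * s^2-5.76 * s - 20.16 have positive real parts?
Factor: s^3 + 3.5*s^2 - 5.76*s - 20.16 = (s - 2.4)(s + 2.4)(s + 3.5).
Roots: -2.4, -3.5, 2.4.
RHP roots (Re>0): 1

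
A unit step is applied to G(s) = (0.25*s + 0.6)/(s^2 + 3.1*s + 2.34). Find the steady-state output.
FVT: lim_{t→∞} y(t) = lim_{s→0} s*Y(s) where Y(s) = G(s)/s.
= lim_{s→0} G(s) = G(0) = num(0)/den(0) = 0.6/2.34 = 0.2564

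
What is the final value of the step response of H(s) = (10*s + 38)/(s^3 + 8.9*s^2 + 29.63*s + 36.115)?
FVT: lim_{t→∞} y(t) = lim_{s→0} s*Y(s) where Y(s) = H(s)/s.
= lim_{s→0} H(s) = H(0) = num(0)/den(0) = 38/36.115 = 1.052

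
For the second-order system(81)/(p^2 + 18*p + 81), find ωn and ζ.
Standard form: ωn²/(p²+2ζωn·p+ωn²).
const=81=ωn² → ωn=9, p coeff=18=2ζωn → ζ=1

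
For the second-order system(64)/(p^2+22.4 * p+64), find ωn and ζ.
Standard form: ωn²/(p²+2ζωn·p+ωn²).
const=64=ωn² → ωn=8, p coeff=22.4=2ζωn → ζ=1.4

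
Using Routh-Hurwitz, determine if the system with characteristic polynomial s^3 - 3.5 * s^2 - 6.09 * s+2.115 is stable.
Routh array:
s^3: [1, -6.09]; s^2: [-3.5, 2.115]; s^1: [-5.48571]; s^0: [2.115]
First column: [1, -3.5, -5.48571, 2.115]. Sign changes = 2.
No, unstable (2 RHP root(s))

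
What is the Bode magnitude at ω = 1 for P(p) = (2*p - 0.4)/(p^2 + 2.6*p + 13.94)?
Substitute p = j*1: P(j1) = 0.00013777 + 0.154532j.
|P(j1)| = sqrt(Re² + Im²) = 0.1545.
20*log₁₀(0.1545) = -16.22 dB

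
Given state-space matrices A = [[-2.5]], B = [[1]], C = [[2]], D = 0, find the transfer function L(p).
L(p) = C(pI - A)⁻¹B + D.
Characteristic polynomial det(pI - A) = p + 2.5.
Numerator from C·adj(pI-A)·B + D·det(pI-A) = 2.
L(p) = (2)/(p + 2.5)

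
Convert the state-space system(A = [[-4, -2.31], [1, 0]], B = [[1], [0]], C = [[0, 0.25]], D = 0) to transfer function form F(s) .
F(s) = C(sI - A)⁻¹B + D.
Characteristic polynomial det(sI - A) = s^2 + 4*s + 2.31.
Numerator from C·adj(sI-A)·B + D·det(sI-A) = 0.25.
F(s) = (0.25)/(s^2 + 4*s + 2.31)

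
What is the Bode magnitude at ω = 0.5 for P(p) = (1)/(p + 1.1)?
Substitute p = j*0.5: P(j0.5) = 0.753425 - 0.342466j.
|P(j0.5)| = sqrt(Re² + Im²) = 0.8276.
20*log₁₀(0.8276) = -1.64 dB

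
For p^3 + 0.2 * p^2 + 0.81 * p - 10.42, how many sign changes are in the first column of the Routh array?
Routh array:
p^3: [1, 0.81]; p^2: [0.2, -10.42]; p^1: [52.91]; p^0: [-10.42]
First column: [1, 0.2, 52.91, -10.42]. Sign changes = 1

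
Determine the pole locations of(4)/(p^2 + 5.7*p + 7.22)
Set denominator = 0: p^2 + 5.7*p + 7.22 = (p + 3.8)(p + 1.9) = 0 → Poles: -1.9, -3.8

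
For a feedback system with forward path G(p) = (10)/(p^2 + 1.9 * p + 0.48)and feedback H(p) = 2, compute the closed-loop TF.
Closed-loop T = G/(1+GH).
Numerator: G_num * H_den = 10.
Denominator: G_den * H_den + G_num * H_num = (p^2 + 1.9*p + 0.48) + (20) = p^2 + 1.9*p + 20.48.
T(p) = (10)/(p^2 + 1.9*p + 20.48)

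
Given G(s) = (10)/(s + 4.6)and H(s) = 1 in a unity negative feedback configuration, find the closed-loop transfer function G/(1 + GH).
Closed-loop T = G/(1+GH).
Numerator: G_num * H_den = 10.
Denominator: G_den * H_den + G_num * H_num = (s + 4.6) + (10) = s + 14.6.
T(s) = (10)/(s + 14.6)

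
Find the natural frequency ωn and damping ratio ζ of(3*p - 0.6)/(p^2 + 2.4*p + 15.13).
Underdamped: complex pole -1.2 + 3.7j. ωn = |pole| = 3.89, ζ = -Re(pole)/ωn = 0.3085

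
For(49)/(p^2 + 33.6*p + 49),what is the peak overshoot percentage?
Standard form: ωn²/(p²+2ζωn·p+ωn²) → ωn = 7, ζ = 2.4.
ζ ≥ 1, so the response is non-oscillatory: peak overshoot = 0%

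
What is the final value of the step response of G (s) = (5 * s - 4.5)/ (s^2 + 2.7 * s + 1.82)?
FVT: lim_{t→∞} y(t) = lim_{s→0} s*Y(s) where Y(s) = G(s)/s.
= lim_{s→0} G(s) = G(0) = num(0)/den(0) = -4.5/1.82 = -2.473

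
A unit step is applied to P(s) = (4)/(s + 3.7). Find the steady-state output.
FVT: lim_{t→∞} y(t) = lim_{s→0} s*Y(s) where Y(s) = P(s)/s.
= lim_{s→0} P(s) = P(0) = num(0)/den(0) = 4/3.7 = 1.081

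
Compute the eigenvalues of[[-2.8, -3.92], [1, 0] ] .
Eigenvalues solve det(λI - A) = 0.
Characteristic polynomial: λ^2 + 2.8*λ + 3.92 = 0.
Roots: -1.4 + 1.4j, -1.4 - 1.4j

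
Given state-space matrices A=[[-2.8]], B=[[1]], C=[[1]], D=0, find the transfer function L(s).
L(s) = C(sI - A)⁻¹B + D.
Characteristic polynomial det(sI - A) = s + 2.8.
Numerator from C·adj(sI-A)·B + D·det(sI-A) = 1.
L(s) = (1)/(s + 2.8)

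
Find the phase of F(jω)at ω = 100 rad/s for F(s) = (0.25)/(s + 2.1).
Substitute s = j*100: F(j100) = 5.24769e-05 - 0.0024989j.
∠F(j100) = atan2(Im, Re) = atan2(-0.0024989, 5.24769e-05) = -88.80°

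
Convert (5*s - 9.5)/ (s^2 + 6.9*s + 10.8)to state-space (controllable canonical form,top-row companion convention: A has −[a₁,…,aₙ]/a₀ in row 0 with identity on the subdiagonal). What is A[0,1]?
Reachable canonical form for den = s^2 + 6.9*s + 10.8: top row of A = -[a₁,a₂,...,aₙ]/a₀, ones on the subdiagonal, zeros elsewhere.
A = [[-6.9, -10.8], [1, 0]].
A[0,1] = -10.8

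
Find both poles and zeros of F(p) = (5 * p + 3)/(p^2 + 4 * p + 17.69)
Set denominator = 0: p^2 + 4*p + 17.69 = 0 → Poles: -2 + 3.7j, -2 - 3.7j
Set numerator = 0: 5*p + 3 = 0 → Zeros: -0.6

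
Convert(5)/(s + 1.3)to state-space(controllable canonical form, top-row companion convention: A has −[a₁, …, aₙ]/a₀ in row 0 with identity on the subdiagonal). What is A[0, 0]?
Reachable canonical form for den = s + 1.3: top row of A = -[a₁,a₂,...,aₙ]/a₀, ones on the subdiagonal, zeros elsewhere.
A = [[-1.3]].
A[0,0] = -1.3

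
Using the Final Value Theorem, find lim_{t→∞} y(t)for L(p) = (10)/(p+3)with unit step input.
FVT: lim_{t→∞} y(t) = lim_{p→0} p*Y(p) where Y(p) = L(p)/p.
= lim_{p→0} L(p) = L(0) = num(0)/den(0) = 10/3 = 3.333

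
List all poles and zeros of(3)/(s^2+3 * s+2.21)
Set denominator = 0: s^2 + 3*s + 2.21 = (s + 1.7)(s + 1.3) = 0 → Poles: -1.3, -1.7
Numerator is a nonzero constant (3) → Zeros: none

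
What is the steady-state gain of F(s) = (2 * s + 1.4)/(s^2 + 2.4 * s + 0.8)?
DC gain = F(0) = num(0)/den(0) = 1.4/0.8 = 1.75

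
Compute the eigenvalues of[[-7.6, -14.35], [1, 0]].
Eigenvalues solve det(λI - A) = 0.
Characteristic polynomial: λ^2 + 7.6*λ + 14.35 = 0.
Factor: (λ + 3.5)(λ + 4.1) = 0.
Roots: -3.5, -4.1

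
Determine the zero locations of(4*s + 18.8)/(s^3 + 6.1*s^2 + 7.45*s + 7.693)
Set numerator = 0: 4*s + 18.8 = 0 → Zeros: -4.7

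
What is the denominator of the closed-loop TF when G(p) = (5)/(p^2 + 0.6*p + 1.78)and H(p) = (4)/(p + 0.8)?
Characteristic poly = G_den * H_den + G_num * H_num = (p^3 + 1.4*p^2 + 2.26*p + 1.424) + (20) = p^3 + 1.4*p^2 + 2.26*p + 21.424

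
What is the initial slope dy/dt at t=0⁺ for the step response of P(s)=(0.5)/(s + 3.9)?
IVT: y'(0⁺) = lim_{s→∞} s²·Y(s) = lim_{s→∞} s·P(s).
deg(num) = 0, deg(den) = 1, relative degree = 1, so s·P(s) → (leading num)/(leading den) = 0.5/1 = 0.5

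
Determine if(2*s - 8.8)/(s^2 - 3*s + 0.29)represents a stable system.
Denominator: s^2 - 3*s + 0.29 = (s - 0.1)(s - 2.9). Poles: 0.1, 2.9. All Re(p)<0: No (unstable)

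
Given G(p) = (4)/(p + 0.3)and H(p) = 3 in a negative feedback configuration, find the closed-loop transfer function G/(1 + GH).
Closed-loop T = G/(1+GH).
Numerator: G_num * H_den = 4.
Denominator: G_den * H_den + G_num * H_num = (p + 0.3) + (12) = p + 12.3.
T(p) = (4)/(p + 12.3)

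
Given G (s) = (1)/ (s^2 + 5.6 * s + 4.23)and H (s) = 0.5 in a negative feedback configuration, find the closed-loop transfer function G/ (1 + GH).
Closed-loop T = G/(1+GH).
Numerator: G_num * H_den = 1.
Denominator: G_den * H_den + G_num * H_num = (s^2 + 5.6*s + 4.23) + (0.5) = s^2 + 5.6*s + 4.73.
T(s) = (1)/(s^2 + 5.6*s + 4.73)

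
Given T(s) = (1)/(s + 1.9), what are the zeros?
Numerator is a nonzero constant (1) → Zeros: none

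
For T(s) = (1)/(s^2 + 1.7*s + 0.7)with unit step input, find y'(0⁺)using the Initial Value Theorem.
IVT: y'(0⁺) = lim_{s→∞} s²·Y(s) = lim_{s→∞} s·T(s).
deg(num) = 0, deg(den) = 2, relative degree = 2 ≥ 2, so s·T(s) → 0. Initial slope = 0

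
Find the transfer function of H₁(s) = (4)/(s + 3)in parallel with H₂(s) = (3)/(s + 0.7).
Parallel: H = H₁ + H₂ = (n₁·d₂ + n₂·d₁)/(d₁·d₂).
n₁·d₂ = 4*s + 2.8. n₂·d₁ = 3*s + 9. Sum = 7*s + 11.8. d₁·d₂ = s^2 + 3.7*s + 2.1.
H(s) = (7*s + 11.8)/(s^2 + 3.7*s + 2.1)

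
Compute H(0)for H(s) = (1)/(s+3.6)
DC gain = H(0) = num(0)/den(0) = 1/3.6 = 0.2778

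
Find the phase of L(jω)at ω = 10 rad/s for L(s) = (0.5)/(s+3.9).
Substitute s = j*10: L(j10) = 0.0169256 - 0.043399j.
∠L(j10) = atan2(Im, Re) = atan2(-0.043399, 0.0169256) = -68.69°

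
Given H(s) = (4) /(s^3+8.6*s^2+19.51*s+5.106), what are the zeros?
Numerator is a nonzero constant (4) → Zeros: none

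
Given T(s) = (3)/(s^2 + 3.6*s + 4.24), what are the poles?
Set denominator = 0: s^2 + 3.6*s + 4.24 = 0 → Poles: -1.8 + 1j, -1.8 - 1j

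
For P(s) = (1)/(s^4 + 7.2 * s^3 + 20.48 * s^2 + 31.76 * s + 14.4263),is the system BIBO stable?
Denominator: s^4 + 7.2*s^3 + 20.48*s^2 + 31.76*s + 14.4263 = (s + 0.7)(s + 3.7)(s^2 + 2.8*s + 5.57). Poles: -0.7, -1.4 + 1.9j, -1.4 - 1.9j, -3.7. All Re(p)<0: Yes (stable)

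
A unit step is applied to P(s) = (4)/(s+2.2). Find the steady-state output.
FVT: lim_{t→∞} y(t) = lim_{s→0} s*Y(s) where Y(s) = P(s)/s.
= lim_{s→0} P(s) = P(0) = num(0)/den(0) = 4/2.2 = 1.818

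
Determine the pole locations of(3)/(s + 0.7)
Set denominator = 0: s + 0.7 = 0 → Poles: -0.7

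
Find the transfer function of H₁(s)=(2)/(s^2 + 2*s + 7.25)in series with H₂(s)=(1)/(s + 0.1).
Series: H = H₁ · H₂ = (n₁·n₂)/(d₁·d₂).
Num: n₁·n₂ = 2. Den: d₁·d₂ = s^3 + 2.1*s^2 + 7.45*s + 0.725.
H(s) = (2)/(s^3 + 2.1*s^2 + 7.45*s + 0.725)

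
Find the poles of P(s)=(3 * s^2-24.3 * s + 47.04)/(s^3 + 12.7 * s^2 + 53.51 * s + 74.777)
Set denominator = 0: s^3 + 12.7*s^2 + 53.51*s + 74.777 = (s + 4.7)(s + 3.7)(s + 4.3) = 0 → Poles: -3.7, -4.3, -4.7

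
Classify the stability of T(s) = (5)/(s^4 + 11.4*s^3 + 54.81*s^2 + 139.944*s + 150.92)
Denominator: s^4 + 11.4*s^3 + 54.81*s^2 + 139.944*s + 150.92 = (s + 2.8)(s + 4.4)(s^2 + 4.2*s + 12.25). Poles: -2.1 + 2.8j, -2.1 - 2.8j, -2.8, -4.4. Stable (all poles in LHP)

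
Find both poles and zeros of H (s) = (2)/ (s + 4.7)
Set denominator = 0: s + 4.7 = 0 → Poles: -4.7
Numerator is a nonzero constant (2) → Zeros: none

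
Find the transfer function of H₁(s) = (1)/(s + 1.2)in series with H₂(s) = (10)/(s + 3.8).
Series: H = H₁ · H₂ = (n₁·n₂)/(d₁·d₂).
Num: n₁·n₂ = 10. Den: d₁·d₂ = s^2 + 5*s + 4.56.
H(s) = (10)/(s^2 + 5*s + 4.56)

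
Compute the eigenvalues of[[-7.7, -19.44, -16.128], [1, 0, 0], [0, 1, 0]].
Eigenvalues solve det(λI - A) = 0.
Characteristic polynomial: λ^3 + 7.7*λ^2 + 19.44*λ + 16.128 = 0.
Factor: (λ + 2.4)(λ + 2.1)(λ + 3.2) = 0.
Roots: -2.1, -2.4, -3.2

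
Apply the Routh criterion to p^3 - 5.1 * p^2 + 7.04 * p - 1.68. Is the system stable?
Routh array:
p^3: [1, 7.04]; p^2: [-5.1, -1.68]; p^1: [6.71059]; p^0: [-1.68]
First column: [1, -5.1, 6.71059, -1.68]. Sign changes = 3.
No, unstable (3 RHP root(s))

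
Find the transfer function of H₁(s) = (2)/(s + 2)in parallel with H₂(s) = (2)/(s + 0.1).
Parallel: H = H₁ + H₂ = (n₁·d₂ + n₂·d₁)/(d₁·d₂).
n₁·d₂ = 2*s + 0.2. n₂·d₁ = 2*s + 4. Sum = 4*s + 4.2. d₁·d₂ = s^2 + 2.1*s + 0.2.
H(s) = (4*s + 4.2)/(s^2 + 2.1*s + 0.2)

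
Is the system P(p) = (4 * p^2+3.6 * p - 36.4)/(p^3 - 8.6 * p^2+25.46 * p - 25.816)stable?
Denominator: p^3 - 8.6*p^2 + 25.46*p - 25.816 = (p - 2.8)(p^2 - 5.8*p + 9.22). Poles: 2.8, 2.9 + 0.9j, 2.9 - 0.9j. All Re(p)<0: No (unstable)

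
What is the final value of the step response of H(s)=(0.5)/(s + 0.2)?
FVT: lim_{t→∞} y(t) = lim_{s→0} s*Y(s) where Y(s) = H(s)/s.
= lim_{s→0} H(s) = H(0) = num(0)/den(0) = 0.5/0.2 = 2.5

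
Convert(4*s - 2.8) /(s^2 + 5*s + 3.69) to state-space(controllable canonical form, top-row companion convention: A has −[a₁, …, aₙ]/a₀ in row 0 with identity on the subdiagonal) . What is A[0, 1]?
Reachable canonical form for den = s^2 + 5*s + 3.69: top row of A = -[a₁,a₂,...,aₙ]/a₀, ones on the subdiagonal, zeros elsewhere.
A = [[-5, -3.69], [1, 0]].
A[0,1] = -3.69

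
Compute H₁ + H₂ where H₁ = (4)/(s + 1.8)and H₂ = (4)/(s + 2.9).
Parallel: H = H₁ + H₂ = (n₁·d₂ + n₂·d₁)/(d₁·d₂).
n₁·d₂ = 4*s + 11.6. n₂·d₁ = 4*s + 7.2. Sum = 8*s + 18.8. d₁·d₂ = s^2 + 4.7*s + 5.22.
H(s) = (8*s + 18.8)/(s^2 + 4.7*s + 5.22)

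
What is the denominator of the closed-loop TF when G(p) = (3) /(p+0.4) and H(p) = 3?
Characteristic poly = G_den * H_den + G_num * H_num = (p + 0.4) + (9) = p + 9.4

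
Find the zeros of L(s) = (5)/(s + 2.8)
Numerator is a nonzero constant (5) → Zeros: none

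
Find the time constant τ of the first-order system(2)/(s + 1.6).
First-order system: τ = -1/pole. Pole = -1.6. τ = -1/(-1.6) = 0.625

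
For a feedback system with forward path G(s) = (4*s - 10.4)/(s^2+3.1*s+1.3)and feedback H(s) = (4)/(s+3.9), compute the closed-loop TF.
Closed-loop T = G/(1+GH).
Numerator: G_num * H_den = 4*s^2 + 5.2*s - 40.56.
Denominator: G_den * H_den + G_num * H_num = (s^3 + 7*s^2 + 13.39*s + 5.07) + (16*s - 41.6) = s^3 + 7*s^2 + 29.39*s - 36.53.
T(s) = (4*s^2 + 5.2*s - 40.56)/(s^3 + 7*s^2 + 29.39*s - 36.53)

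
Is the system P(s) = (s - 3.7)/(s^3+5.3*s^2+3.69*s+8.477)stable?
Denominator: s^3 + 5.3*s^2 + 3.69*s + 8.477 = (s + 4.9)(s^2 + 0.4*s + 1.73). Poles: -0.2 + 1.3j, -0.2 - 1.3j, -4.9. All Re(p)<0: Yes (stable)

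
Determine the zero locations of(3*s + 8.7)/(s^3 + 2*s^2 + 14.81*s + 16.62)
Set numerator = 0: 3*s + 8.7 = 0 → Zeros: -2.9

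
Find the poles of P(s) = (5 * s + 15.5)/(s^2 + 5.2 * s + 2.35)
Set denominator = 0: s^2 + 5.2*s + 2.35 = (s + 0.5)(s + 4.7) = 0 → Poles: -0.5, -4.7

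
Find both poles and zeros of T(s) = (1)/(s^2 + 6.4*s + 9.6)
Set denominator = 0: s^2 + 6.4*s + 9.6 = (s + 2.4)(s + 4) = 0 → Poles: -2.4, -4
Numerator is a nonzero constant (1) → Zeros: none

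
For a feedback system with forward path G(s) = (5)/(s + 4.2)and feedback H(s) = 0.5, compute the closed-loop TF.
Closed-loop T = G/(1+GH).
Numerator: G_num * H_den = 5.
Denominator: G_den * H_den + G_num * H_num = (s + 4.2) + (2.5) = s + 6.7.
T(s) = (5)/(s + 6.7)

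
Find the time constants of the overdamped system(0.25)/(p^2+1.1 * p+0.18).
Overdamped: real poles at -0.9, -0.2. τ = -1/pole → τ₁ = 1.111, τ₂ = 5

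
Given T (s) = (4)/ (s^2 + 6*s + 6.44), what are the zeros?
Numerator is a nonzero constant (4) → Zeros: none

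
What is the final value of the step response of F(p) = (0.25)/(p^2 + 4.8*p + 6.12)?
FVT: lim_{t→∞} y(t) = lim_{p→0} p*Y(p) where Y(p) = F(p)/p.
= lim_{p→0} F(p) = F(0) = num(0)/den(0) = 0.25/6.12 = 0.04085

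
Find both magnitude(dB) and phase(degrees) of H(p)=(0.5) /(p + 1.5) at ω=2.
Substitute p = j*2: H(j2) = 0.12 - 0.16j.
|H| = 20*log₁₀(sqrt(Re²+Im²)) = -13.98 dB.
∠H = atan2(Im, Re) = -53.13°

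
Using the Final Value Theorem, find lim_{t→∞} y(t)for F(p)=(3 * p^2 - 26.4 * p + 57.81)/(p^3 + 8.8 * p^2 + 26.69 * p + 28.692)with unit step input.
FVT: lim_{t→∞} y(t) = lim_{p→0} p*Y(p) where Y(p) = F(p)/p.
= lim_{p→0} F(p) = F(0) = num(0)/den(0) = 57.81/28.692 = 2.015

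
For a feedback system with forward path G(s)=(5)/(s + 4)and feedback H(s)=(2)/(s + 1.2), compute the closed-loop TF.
Closed-loop T = G/(1+GH).
Numerator: G_num * H_den = 5*s + 6.
Denominator: G_den * H_den + G_num * H_num = (s^2 + 5.2*s + 4.8) + (10) = s^2 + 5.2*s + 14.8.
T(s) = (5*s + 6)/(s^2 + 5.2*s + 14.8)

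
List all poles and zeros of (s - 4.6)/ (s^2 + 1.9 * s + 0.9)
Set denominator = 0: s^2 + 1.9*s + 0.9 = (s + 1)(s + 0.9) = 0 → Poles: -0.9, -1
Set numerator = 0: s - 4.6 = 0 → Zeros: 4.6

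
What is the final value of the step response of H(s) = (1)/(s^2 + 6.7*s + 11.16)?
FVT: lim_{t→∞} y(t) = lim_{s→0} s*Y(s) where Y(s) = H(s)/s.
= lim_{s→0} H(s) = H(0) = num(0)/den(0) = 1/11.16 = 0.08961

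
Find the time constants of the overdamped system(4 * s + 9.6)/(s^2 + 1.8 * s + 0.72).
Overdamped: real poles at -0.6, -1.2. τ = -1/pole → τ₁ = 1.667, τ₂ = 0.8333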